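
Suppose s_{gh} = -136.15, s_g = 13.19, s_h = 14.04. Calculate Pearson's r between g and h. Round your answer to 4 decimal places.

r = Cov(g,h) / (s_g · s_h) = -136.15 / (13.19 × 14.04)
  = -136.15 / 185.1876 ≈ -0.7352

-0.7352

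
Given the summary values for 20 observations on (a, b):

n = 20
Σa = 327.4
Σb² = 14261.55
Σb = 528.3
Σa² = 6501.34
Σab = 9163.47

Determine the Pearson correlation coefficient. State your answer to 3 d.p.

r = (nΣab − ΣaΣb) / √[(nΣa² − (Σa)²)(nΣb² − (Σb)²)]
Numerator: 20×9163.47 − 327.4×528.3 = 10303.98
Denominator: √[(130026.8 − 107190.76)(285231 − 279100.89)] = √[22836.04 × 6130.11] = 11831.6287
r = 10303.98 / 11831.6287 ≈ 0.871

0.871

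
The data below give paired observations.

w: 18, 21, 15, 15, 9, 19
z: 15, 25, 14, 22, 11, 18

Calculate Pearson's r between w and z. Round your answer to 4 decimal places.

0.7103

n = 6, Σw = 97, Σz = 105, Σw² = 1657, Σz² = 1975, Σwz = 1776
nΣwz − ΣwΣz = 10656 − 10185 = 471
nΣw² − (Σw)² = 9942 − 9409 = 533; nΣz² − (Σz)² = 11850 − 11025 = 825
r = 471 / √(533 × 825) = 471 / 663.1176 ≈ 0.7103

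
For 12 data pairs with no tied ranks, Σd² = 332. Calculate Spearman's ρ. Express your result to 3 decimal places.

-0.161

ρ = 1 − 6Σd² / [n(n²−1)] = 1 − 6×332 / (12×143)
  = 1 − 1992/1716 = 1 − 1.1608 ≈ -0.161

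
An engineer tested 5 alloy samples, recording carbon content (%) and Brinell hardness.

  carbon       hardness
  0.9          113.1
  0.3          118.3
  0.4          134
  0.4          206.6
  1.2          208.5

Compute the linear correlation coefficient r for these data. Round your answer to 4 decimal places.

0.3250

n = 5, Σx = 3.2, Σy = 780.5, Σx² = 2.66, Σy² = 130898.31, Σxy = 523.72
nΣxy − ΣxΣy = 2618.6 − 2497.6 = 121
nΣx² − (Σx)² = 13.3 − 10.24 = 3.06; nΣy² − (Σy)² = 654491.55 − 609180.25 = 45311.3
r = 121 / √(3.06 × 45311.3) = 121 / 372.3608 ≈ 0.3250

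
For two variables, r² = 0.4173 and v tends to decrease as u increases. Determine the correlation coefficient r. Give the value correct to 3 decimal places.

-0.646

|r| = √0.4173 = 0.646
The association is negative, so r = −0.646.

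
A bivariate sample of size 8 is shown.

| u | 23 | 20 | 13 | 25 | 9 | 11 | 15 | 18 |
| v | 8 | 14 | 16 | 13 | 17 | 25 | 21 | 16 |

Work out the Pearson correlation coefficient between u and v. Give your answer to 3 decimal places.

-0.729

n = 8, Σu = 134, Σv = 130, Σu² = 2474, Σv² = 2296, Σuv = 2028
nΣuv − ΣuΣv = 16224 − 17420 = -1196
nΣu² − (Σu)² = 19792 − 17956 = 1836; nΣv² − (Σv)² = 18368 − 16900 = 1468
r = -1196 / √(1836 × 1468) = -1196 / 1641.7210 ≈ -0.729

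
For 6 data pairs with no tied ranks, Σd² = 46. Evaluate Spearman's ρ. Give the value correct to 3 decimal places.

-0.314

ρ = 1 − 6Σd² / [n(n²−1)] = 1 − 6×46 / (6×35)
  = 1 − 276/210 = 1 − 1.3143 ≈ -0.314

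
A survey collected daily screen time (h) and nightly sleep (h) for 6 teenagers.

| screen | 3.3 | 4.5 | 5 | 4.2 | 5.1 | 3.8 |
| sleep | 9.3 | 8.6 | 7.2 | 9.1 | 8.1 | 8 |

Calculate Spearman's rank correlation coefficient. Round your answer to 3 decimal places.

-0.543

Rank screen: 1, 4, 5, 3, 6, 2
Rank sleep: 6, 4, 1, 5, 3, 2
d = rank(screen) − rank(sleep): -5, 0, 4, -2, 3, 0; Σd² = 54
ρ = 1 − 6Σd² / [n(n²−1)] = 1 − 6×54 / (6×35) = 1 − 324/210 ≈ -0.543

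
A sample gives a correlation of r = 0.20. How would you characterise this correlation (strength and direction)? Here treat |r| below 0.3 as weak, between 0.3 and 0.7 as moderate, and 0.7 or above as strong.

r = 0.20 > 0 so the relationship is positive.
|r| = 0.20, which falls in the weak range.

weak positive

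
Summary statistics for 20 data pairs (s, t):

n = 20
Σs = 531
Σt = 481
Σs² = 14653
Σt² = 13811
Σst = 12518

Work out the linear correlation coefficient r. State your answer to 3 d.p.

-0.226

r = (nΣst − ΣsΣt) / √[(nΣs² − (Σs)²)(nΣt² − (Σt)²)]
Numerator: 20×12518 − 531×481 = -5051
Denominator: √[(293060 − 281961)(276220 − 231361)] = √[11099 × 44859] = 22313.4498
r = -5051 / 22313.4498 ≈ -0.226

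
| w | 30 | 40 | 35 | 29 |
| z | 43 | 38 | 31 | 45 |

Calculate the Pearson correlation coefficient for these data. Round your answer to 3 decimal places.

-0.628

n = 4, Σw = 134, Σz = 157, Σw² = 4566, Σz² = 6279, Σwz = 5200
nΣwz − ΣwΣz = 20800 − 21038 = -238
nΣw² − (Σw)² = 18264 − 17956 = 308; nΣz² − (Σz)² = 25116 − 24649 = 467
r = -238 / √(308 × 467) = -238 / 379.2572 ≈ -0.628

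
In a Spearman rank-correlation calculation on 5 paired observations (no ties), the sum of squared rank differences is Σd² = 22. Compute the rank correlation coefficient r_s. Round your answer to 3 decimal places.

-0.100

ρ = 1 − 6Σd² / [n(n²−1)] = 1 − 6×22 / (5×24)
  = 1 − 132/120 = 1 − 1.1000 ≈ -0.100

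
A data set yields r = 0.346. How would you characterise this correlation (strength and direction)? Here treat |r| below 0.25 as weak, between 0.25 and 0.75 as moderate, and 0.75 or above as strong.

r = 0.346 > 0 so the relationship is positive.
|r| = 0.346, which falls in the moderate range.

moderate positive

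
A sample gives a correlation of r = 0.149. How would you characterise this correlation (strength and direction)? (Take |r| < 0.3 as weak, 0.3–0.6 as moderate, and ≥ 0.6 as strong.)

weak positive

r = 0.149 > 0 so the relationship is positive.
|r| = 0.149, which falls in the weak range.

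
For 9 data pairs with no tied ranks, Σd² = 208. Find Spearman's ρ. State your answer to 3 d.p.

ρ = 1 − 6Σd² / [n(n²−1)] = 1 − 6×208 / (9×80)
  = 1 − 1248/720 = 1 − 1.7333 ≈ -0.733

-0.733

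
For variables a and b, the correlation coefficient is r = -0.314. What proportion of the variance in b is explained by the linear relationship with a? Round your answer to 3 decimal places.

0.099

r² = (-0.314)² = 0.099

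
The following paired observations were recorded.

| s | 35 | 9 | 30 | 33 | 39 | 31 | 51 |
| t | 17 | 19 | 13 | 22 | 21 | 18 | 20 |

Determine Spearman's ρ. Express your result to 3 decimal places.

Rank s: 5, 1, 2, 4, 6, 3, 7
Rank t: 2, 4, 1, 7, 6, 3, 5
d = rank(s) − rank(t): 3, -3, 1, -3, 0, 0, 2; Σd² = 32
ρ = 1 − 6Σd² / [n(n²−1)] = 1 − 6×32 / (7×48) = 1 − 192/336 ≈ 0.429

0.429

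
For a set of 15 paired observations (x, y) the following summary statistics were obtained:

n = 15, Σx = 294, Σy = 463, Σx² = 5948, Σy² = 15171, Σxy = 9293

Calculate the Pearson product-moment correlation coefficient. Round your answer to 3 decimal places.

0.540

r = (nΣxy − ΣxΣy) / √[(nΣx² − (Σx)²)(nΣy² − (Σy)²)]
Numerator: 15×9293 − 294×463 = 3273
Denominator: √[(89220 − 86436)(227565 − 214369)] = √[2784 × 13196] = 6061.1603
r = 3273 / 6061.1603 ≈ 0.540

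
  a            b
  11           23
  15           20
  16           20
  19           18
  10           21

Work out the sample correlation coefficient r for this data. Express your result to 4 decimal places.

-0.8700

n = 5, Σa = 71, Σb = 102, Σa² = 1063, Σb² = 2094, Σab = 1425
nΣab − ΣaΣb = 7125 − 7242 = -117
nΣa² − (Σa)² = 5315 − 5041 = 274; nΣb² − (Σb)² = 10470 − 10404 = 66
r = -117 / √(274 × 66) = -117 / 134.4768 ≈ -0.8700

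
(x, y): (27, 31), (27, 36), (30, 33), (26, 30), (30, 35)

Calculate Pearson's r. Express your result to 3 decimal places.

0.472

n = 5, Σx = 140, Σy = 165, Σx² = 3934, Σy² = 5471, Σxy = 4629
nΣxy − ΣxΣy = 23145 − 23100 = 45
nΣx² − (Σx)² = 19670 − 19600 = 70; nΣy² − (Σy)² = 27355 − 27225 = 130
r = 45 / √(70 × 130) = 45 / 95.3939 ≈ 0.472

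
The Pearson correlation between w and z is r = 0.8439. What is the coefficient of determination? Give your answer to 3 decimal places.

0.712

r² = (0.8439)² = 0.712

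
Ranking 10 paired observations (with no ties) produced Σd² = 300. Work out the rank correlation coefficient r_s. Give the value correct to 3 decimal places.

-0.818

ρ = 1 − 6Σd² / [n(n²−1)] = 1 − 6×300 / (10×99)
  = 1 − 1800/990 = 1 − 1.8182 ≈ -0.818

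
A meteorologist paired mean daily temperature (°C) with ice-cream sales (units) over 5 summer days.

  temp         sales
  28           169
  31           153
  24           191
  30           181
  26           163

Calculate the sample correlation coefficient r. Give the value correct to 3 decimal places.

n = 5, Σx = 139, Σy = 857, Σx² = 3897, Σy² = 147781, Σxy = 23727
nΣxy − ΣxΣy = 118635 − 119123 = -488
nΣx² − (Σx)² = 19485 − 19321 = 164; nΣy² − (Σy)² = 738905 − 734449 = 4456
r = -488 / √(164 × 4456) = -488 / 854.8591 ≈ -0.571

-0.571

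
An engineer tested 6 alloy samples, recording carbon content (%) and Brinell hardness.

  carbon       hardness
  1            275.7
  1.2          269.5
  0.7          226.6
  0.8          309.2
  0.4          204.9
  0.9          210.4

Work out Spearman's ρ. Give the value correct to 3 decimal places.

Rank carbon: 5, 6, 2, 3, 1, 4
Rank hardness: 5, 4, 3, 6, 1, 2
d = rank(carbon) − rank(hardness): 0, 2, -1, -3, 0, 2; Σd² = 18
ρ = 1 − 6Σd² / [n(n²−1)] = 1 − 6×18 / (6×35) = 1 − 108/210 ≈ 0.486

0.486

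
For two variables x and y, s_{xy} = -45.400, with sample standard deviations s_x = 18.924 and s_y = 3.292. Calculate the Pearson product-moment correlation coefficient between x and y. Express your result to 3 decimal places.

r = Cov(x,y) / (s_x · s_y) = -45.400 / (18.924 × 3.292)
  = -45.400 / 62.2978 ≈ -0.729

-0.729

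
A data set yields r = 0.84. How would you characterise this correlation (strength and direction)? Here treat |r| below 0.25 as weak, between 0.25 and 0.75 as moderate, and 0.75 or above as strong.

r = 0.84 > 0 so the relationship is positive.
|r| = 0.84, which falls in the strong range.

strong positive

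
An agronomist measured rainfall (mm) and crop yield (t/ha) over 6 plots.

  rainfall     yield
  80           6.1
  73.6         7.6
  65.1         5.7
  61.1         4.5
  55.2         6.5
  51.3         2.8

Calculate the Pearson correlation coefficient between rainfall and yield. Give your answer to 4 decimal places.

0.6362

n = 6, Σx = 386.3, Σy = 33.2, Σx² = 25466.91, Σy² = 197.8, Σxy = 2195.82
nΣxy − ΣxΣy = 13174.92 − 12825.16 = 349.76
nΣx² − (Σx)² = 152801.46 − 149227.69 = 3573.77; nΣy² − (Σy)² = 1186.8 − 1102.24 = 84.56
r = 349.76 / √(3573.77 × 84.56) = 349.76 / 549.7254 ≈ 0.6362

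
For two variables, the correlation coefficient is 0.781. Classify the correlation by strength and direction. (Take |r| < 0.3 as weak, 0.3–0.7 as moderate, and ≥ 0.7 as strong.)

r = 0.781 > 0 so the relationship is positive.
|r| = 0.781, which falls in the strong range.

strong positive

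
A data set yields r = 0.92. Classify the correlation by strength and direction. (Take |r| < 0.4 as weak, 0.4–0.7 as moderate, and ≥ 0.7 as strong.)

r = 0.92 > 0 so the relationship is positive.
|r| = 0.92, which falls in the strong range.

strong positive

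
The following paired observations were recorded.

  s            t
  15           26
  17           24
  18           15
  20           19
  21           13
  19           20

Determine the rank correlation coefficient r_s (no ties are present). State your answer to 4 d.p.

Rank s: 1, 2, 3, 5, 6, 4
Rank t: 6, 5, 2, 3, 1, 4
d = rank(s) − rank(t): -5, -3, 1, 2, 5, 0; Σd² = 64
ρ = 1 − 6Σd² / [n(n²−1)] = 1 − 6×64 / (6×35) = 1 − 384/210 ≈ -0.8286

-0.8286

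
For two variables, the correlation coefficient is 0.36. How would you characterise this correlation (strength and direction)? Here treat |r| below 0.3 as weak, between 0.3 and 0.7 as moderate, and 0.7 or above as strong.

moderate positive

r = 0.36 > 0 so the relationship is positive.
|r| = 0.36, which falls in the moderate range.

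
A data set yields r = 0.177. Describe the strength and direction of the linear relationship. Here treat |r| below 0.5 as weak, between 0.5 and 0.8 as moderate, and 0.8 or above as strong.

r = 0.177 > 0 so the relationship is positive.
|r| = 0.177, which falls in the weak range.

weak positive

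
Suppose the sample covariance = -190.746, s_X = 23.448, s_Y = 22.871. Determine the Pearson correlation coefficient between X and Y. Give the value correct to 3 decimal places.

r = Cov(X,Y) / (s_X · s_Y) = -190.746 / (23.448 × 22.871)
  = -190.746 / 536.2792 ≈ -0.356

-0.356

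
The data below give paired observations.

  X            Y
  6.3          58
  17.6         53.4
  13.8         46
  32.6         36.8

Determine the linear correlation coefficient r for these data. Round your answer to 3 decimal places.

n = 4, ΣX = 70.3, ΣY = 194.2, ΣX² = 1602.65, ΣY² = 9685.8, ΣXY = 3139.72
nΣXY − ΣXΣY = 12558.88 − 13652.26 = -1093.38
nΣX² − (ΣX)² = 6410.6 − 4942.09 = 1468.51; nΣY² − (ΣY)² = 38743.2 − 37713.64 = 1029.56
r = -1093.38 / √(1468.51 × 1029.56) = -1093.38 / 1229.6012 ≈ -0.889

-0.889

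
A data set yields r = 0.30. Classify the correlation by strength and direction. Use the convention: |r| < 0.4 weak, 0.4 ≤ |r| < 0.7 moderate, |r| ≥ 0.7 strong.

r = 0.30 > 0 so the relationship is positive.
|r| = 0.30, which falls in the weak range.

weak positive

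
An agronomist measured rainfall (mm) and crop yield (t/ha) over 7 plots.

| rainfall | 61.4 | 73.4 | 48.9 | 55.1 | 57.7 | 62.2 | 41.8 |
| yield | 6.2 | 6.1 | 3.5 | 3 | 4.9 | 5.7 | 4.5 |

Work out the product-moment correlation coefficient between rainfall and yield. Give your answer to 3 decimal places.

0.663

n = 7, Σx = 400.5, Σy = 33.9, Σx² = 23530.11, Σy² = 173.65, Σxy = 1990.24
nΣxy − ΣxΣy = 13931.68 − 13576.95 = 354.73
nΣx² − (Σx)² = 164710.77 − 160400.25 = 4310.52; nΣy² − (Σy)² = 1215.55 − 1149.21 = 66.34
r = 354.73 / √(4310.52 × 66.34) = 354.73 / 534.7522 ≈ 0.663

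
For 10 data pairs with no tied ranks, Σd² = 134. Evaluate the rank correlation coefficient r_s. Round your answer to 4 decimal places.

0.1879

ρ = 1 − 6Σd² / [n(n²−1)] = 1 − 6×134 / (10×99)
  = 1 − 804/990 = 1 − 0.81212 ≈ 0.1879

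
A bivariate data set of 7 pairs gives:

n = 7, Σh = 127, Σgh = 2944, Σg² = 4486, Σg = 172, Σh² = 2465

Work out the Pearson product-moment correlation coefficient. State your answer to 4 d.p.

-0.8639

r = (nΣgh − ΣgΣh) / √[(nΣg² − (Σg)²)(nΣh² − (Σh)²)]
Numerator: 7×2944 − 172×127 = -1236
Denominator: √[(31402 − 29584)(17255 − 16129)] = √[1818 × 1126] = 1430.7578
r = -1236 / 1430.7578 ≈ -0.8639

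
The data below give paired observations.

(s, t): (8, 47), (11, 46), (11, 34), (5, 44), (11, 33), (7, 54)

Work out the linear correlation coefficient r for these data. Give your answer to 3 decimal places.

n = 6, Σs = 53, Σt = 258, Σs² = 501, Σt² = 11422, Σst = 2217
nΣst − ΣsΣt = 13302 − 13674 = -372
nΣs² − (Σs)² = 3006 − 2809 = 197; nΣt² − (Σt)² = 68532 − 66564 = 1968
r = -372 / √(197 × 1968) = -372 / 622.6524 ≈ -0.597

-0.597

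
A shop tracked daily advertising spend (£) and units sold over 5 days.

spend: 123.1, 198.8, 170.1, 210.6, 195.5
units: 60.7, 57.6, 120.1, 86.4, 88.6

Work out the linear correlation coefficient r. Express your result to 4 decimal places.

n = 5, Σx = 898.1, Σy = 413.4, Σx² = 166181.67, Σy² = 36741.18, Σxy = 74869.2
nΣxy − ΣxΣy = 374346 − 371274.54 = 3071.46
nΣx² − (Σx)² = 830908.35 − 806583.61 = 24324.74; nΣy² − (Σy)² = 183705.9 − 170899.56 = 12806.34
r = 3071.46 / √(24324.74 × 12806.34) = 3071.46 / 17649.6711 ≈ 0.1740

0.1740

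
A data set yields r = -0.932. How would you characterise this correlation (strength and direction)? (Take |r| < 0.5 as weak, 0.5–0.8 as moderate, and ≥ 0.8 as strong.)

r = -0.932 < 0 so the relationship is negative.
|r| = 0.932, which falls in the strong range.

strong negative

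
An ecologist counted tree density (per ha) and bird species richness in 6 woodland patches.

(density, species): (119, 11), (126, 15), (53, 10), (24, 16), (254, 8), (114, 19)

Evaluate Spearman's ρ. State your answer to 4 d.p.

Rank density: 4, 5, 2, 1, 6, 3
Rank species: 3, 4, 2, 5, 1, 6
d = rank(density) − rank(species): 1, 1, 0, -4, 5, -3; Σd² = 52
ρ = 1 − 6Σd² / [n(n²−1)] = 1 − 6×52 / (6×35) = 1 − 312/210 ≈ -0.4857

-0.4857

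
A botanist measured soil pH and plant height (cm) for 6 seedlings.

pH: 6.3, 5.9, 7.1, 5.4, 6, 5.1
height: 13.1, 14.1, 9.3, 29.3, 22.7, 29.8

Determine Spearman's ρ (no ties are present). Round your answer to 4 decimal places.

Rank pH: 5, 3, 6, 2, 4, 1
Rank height: 2, 3, 1, 5, 4, 6
d = rank(pH) − rank(height): 3, 0, 5, -3, 0, -5; Σd² = 68
ρ = 1 − 6Σd² / [n(n²−1)] = 1 − 6×68 / (6×35) = 1 − 408/210 ≈ -0.9429

-0.9429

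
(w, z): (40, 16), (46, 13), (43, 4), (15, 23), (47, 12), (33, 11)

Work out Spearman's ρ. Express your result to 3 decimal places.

-0.371

Rank w: 3, 5, 4, 1, 6, 2
Rank z: 5, 4, 1, 6, 3, 2
d = rank(w) − rank(z): -2, 1, 3, -5, 3, 0; Σd² = 48
ρ = 1 − 6Σd² / [n(n²−1)] = 1 − 6×48 / (6×35) = 1 − 288/210 ≈ -0.371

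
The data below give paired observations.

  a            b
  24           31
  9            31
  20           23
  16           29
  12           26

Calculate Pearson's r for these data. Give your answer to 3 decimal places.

-0.108

n = 5, Σa = 81, Σb = 140, Σa² = 1457, Σb² = 3968, Σab = 2259
nΣab − ΣaΣb = 11295 − 11340 = -45
nΣa² − (Σa)² = 7285 − 6561 = 724; nΣb² − (Σb)² = 19840 − 19600 = 240
r = -45 / √(724 × 240) = -45 / 416.8453 ≈ -0.108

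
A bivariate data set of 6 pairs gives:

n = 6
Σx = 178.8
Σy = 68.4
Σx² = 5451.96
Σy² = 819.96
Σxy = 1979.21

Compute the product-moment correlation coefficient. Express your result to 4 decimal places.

r = (nΣxy − ΣxΣy) / √[(nΣx² − (Σx)²)(nΣy² − (Σy)²)]
Numerator: 6×1979.21 − 178.8×68.4 = -354.66
Denominator: √[(32711.76 − 31969.44)(4919.76 − 4678.56)] = √[742.32 × 241.2] = 423.1401
r = -354.66 / 423.1401 ≈ -0.8382

-0.8382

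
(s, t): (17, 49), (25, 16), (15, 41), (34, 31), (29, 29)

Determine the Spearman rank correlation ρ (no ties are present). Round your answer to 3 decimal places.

Rank s: 2, 3, 1, 5, 4
Rank t: 5, 1, 4, 3, 2
d = rank(s) − rank(t): -3, 2, -3, 2, 2; Σd² = 30
ρ = 1 − 6Σd² / [n(n²−1)] = 1 − 6×30 / (5×24) = 1 − 180/120 ≈ -0.500

-0.500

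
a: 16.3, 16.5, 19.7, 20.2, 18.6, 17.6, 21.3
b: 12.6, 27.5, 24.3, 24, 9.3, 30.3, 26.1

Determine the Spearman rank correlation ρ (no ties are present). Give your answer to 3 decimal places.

Rank a: 1, 2, 5, 6, 4, 3, 7
Rank b: 2, 6, 4, 3, 1, 7, 5
d = rank(a) − rank(b): -1, -4, 1, 3, 3, -4, 2; Σd² = 56
ρ = 1 − 6Σd² / [n(n²−1)] = 1 − 6×56 / (7×48) = 1 − 336/336 ≈ 0.000

0.000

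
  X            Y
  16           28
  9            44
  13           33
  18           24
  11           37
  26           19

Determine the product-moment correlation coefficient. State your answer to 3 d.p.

-0.947

n = 6, ΣX = 93, ΣY = 185, ΣX² = 1627, ΣY² = 6115, ΣXY = 2606
nΣXY − ΣXΣY = 15636 − 17205 = -1569
nΣX² − (ΣX)² = 9762 − 8649 = 1113; nΣY² − (ΣY)² = 36690 − 34225 = 2465
r = -1569 / √(1113 × 2465) = -1569 / 1656.3650 ≈ -0.947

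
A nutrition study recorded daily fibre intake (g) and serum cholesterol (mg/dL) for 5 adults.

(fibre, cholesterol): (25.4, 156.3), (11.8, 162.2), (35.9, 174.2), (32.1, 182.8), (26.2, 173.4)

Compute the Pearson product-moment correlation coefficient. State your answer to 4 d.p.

0.6215

n = 5, Σx = 131.4, Σy = 848.9, Σx² = 3790.06, Σy² = 144567.57, Σxy = 22548.72
nΣxy − ΣxΣy = 112743.6 − 111545.46 = 1198.14
nΣx² − (Σx)² = 18950.3 − 17265.96 = 1684.34; nΣy² − (Σy)² = 722837.85 − 720631.21 = 2206.64
r = 1198.14 / √(1684.34 × 2206.64) = 1198.14 / 1927.8828 ≈ 0.6215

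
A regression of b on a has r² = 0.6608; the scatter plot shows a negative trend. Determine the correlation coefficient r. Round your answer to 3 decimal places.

-0.813

|r| = √0.6608 = 0.813
The association is negative, so r = −0.813.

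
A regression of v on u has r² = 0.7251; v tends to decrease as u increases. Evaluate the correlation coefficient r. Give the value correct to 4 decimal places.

|r| = √0.7251 = 0.8515
The association is negative, so r = −0.8515.

-0.8515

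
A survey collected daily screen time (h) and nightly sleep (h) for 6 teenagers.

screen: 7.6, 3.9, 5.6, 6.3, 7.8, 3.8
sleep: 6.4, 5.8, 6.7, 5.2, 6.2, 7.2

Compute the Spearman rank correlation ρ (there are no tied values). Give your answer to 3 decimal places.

-0.371

Rank screen: 5, 2, 3, 4, 6, 1
Rank sleep: 4, 2, 5, 1, 3, 6
d = rank(screen) − rank(sleep): 1, 0, -2, 3, 3, -5; Σd² = 48
ρ = 1 − 6Σd² / [n(n²−1)] = 1 − 6×48 / (6×35) = 1 − 288/210 ≈ -0.371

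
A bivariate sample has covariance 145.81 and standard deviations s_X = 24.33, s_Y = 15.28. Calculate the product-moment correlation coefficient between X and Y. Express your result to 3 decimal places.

r = Cov(X,Y) / (s_X · s_Y) = 145.81 / (24.33 × 15.28)
  = 145.81 / 371.7624 ≈ 0.392

0.392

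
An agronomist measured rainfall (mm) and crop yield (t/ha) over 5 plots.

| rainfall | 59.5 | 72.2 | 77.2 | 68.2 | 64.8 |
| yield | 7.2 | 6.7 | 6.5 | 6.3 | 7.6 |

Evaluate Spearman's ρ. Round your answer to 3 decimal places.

-0.600

Rank rainfall: 1, 4, 5, 3, 2
Rank yield: 4, 3, 2, 1, 5
d = rank(rainfall) − rank(yield): -3, 1, 3, 2, -3; Σd² = 32
ρ = 1 − 6Σd² / [n(n²−1)] = 1 − 6×32 / (5×24) = 1 − 192/120 ≈ -0.600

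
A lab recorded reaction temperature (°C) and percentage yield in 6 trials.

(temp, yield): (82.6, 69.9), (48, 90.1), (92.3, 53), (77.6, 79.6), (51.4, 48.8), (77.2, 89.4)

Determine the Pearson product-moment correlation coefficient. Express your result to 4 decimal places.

n = 6, Σx = 429.1, Σy = 430.8, Σx² = 32269.61, Σy² = 32522.98, Σxy = 30577.4
nΣxy − ΣxΣy = 183464.4 − 184856.28 = -1391.88
nΣx² − (Σx)² = 193617.66 − 184126.81 = 9490.85; nΣy² − (Σy)² = 195137.88 − 185588.64 = 9549.24
r = -1391.88 / √(9490.85 × 9549.24) = -1391.88 / 9520.0002 ≈ -0.1462

-0.1462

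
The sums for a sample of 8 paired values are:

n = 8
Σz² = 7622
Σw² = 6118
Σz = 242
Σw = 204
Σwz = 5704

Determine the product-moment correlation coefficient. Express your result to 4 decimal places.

r = (nΣwz − ΣwΣz) / √[(nΣw² − (Σw)²)(nΣz² − (Σz)²)]
Numerator: 8×5704 − 204×242 = -3736
Denominator: √[(48944 − 41616)(60976 − 58564)] = √[7328 × 2412] = 4204.1808
r = -3736 / 4204.1808 ≈ -0.8886

-0.8886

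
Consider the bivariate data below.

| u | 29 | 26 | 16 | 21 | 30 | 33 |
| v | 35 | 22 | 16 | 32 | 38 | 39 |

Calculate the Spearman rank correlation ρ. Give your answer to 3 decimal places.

0.943

Rank u: 4, 3, 1, 2, 5, 6
Rank v: 4, 2, 1, 3, 5, 6
d = rank(u) − rank(v): 0, 1, 0, -1, 0, 0; Σd² = 2
ρ = 1 − 6Σd² / [n(n²−1)] = 1 − 6×2 / (6×35) = 1 − 12/210 ≈ 0.943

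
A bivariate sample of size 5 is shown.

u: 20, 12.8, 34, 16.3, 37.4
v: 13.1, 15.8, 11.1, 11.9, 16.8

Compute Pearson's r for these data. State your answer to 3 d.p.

0.076

n = 5, Σu = 120.5, Σv = 68.7, Σu² = 3384.29, Σv² = 968.31, Σuv = 1663.93
nΣuv − ΣuΣv = 8319.65 − 8278.35 = 41.3
nΣu² − (Σu)² = 16921.45 − 14520.25 = 2401.2; nΣv² − (Σv)² = 4841.55 − 4719.69 = 121.86
r = 41.3 / √(2401.2 × 121.86) = 41.3 / 540.9346 ≈ 0.076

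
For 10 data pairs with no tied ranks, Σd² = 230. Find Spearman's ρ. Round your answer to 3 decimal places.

-0.394

ρ = 1 − 6Σd² / [n(n²−1)] = 1 − 6×230 / (10×99)
  = 1 − 1380/990 = 1 − 1.3939 ≈ -0.394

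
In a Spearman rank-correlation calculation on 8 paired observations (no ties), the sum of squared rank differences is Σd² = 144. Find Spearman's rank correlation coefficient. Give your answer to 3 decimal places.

ρ = 1 − 6Σd² / [n(n²−1)] = 1 − 6×144 / (8×63)
  = 1 − 864/504 = 1 − 1.7143 ≈ -0.714

-0.714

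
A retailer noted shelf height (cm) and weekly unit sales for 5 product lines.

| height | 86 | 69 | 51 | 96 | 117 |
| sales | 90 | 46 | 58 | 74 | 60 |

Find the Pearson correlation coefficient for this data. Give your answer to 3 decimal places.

n = 5, Σx = 419, Σy = 328, Σx² = 37663, Σy² = 22656, Σxy = 27996
nΣxy − ΣxΣy = 139980 − 137432 = 2548
nΣx² − (Σx)² = 188315 − 175561 = 12754; nΣy² − (Σy)² = 113280 − 107584 = 5696
r = 2548 / √(12754 × 5696) = 2548 / 8523.3083 ≈ 0.299

0.299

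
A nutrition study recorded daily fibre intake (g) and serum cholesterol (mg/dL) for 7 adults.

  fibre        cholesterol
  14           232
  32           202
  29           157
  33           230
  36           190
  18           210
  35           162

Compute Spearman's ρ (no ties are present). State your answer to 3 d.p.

Rank fibre: 1, 4, 3, 5, 7, 2, 6
Rank cholesterol: 7, 4, 1, 6, 3, 5, 2
d = rank(fibre) − rank(cholesterol): -6, 0, 2, -1, 4, -3, 4; Σd² = 82
ρ = 1 − 6Σd² / [n(n²−1)] = 1 − 6×82 / (7×48) = 1 − 492/336 ≈ -0.464

-0.464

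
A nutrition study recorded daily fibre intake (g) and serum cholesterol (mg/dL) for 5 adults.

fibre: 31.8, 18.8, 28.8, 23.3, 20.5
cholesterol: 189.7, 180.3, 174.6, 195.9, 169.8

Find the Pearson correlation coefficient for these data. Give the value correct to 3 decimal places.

0.280

n = 5, Σx = 123.2, Σy = 910.3, Σx² = 3157.26, Σy² = 166188.19, Σxy = 22495.95
nΣxy − ΣxΣy = 112479.75 − 112148.96 = 330.79
nΣx² − (Σx)² = 15786.3 − 15178.24 = 608.06; nΣy² − (Σy)² = 830940.95 − 828646.09 = 2294.86
r = 330.79 / √(608.06 × 2294.86) = 330.79 / 1181.2758 ≈ 0.280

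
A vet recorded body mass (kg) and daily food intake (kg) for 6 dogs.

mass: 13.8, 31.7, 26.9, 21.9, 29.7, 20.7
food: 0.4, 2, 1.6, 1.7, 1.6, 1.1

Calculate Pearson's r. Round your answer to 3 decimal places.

0.896

n = 6, Σx = 144.7, Σy = 8.4, Σx² = 3709.13, Σy² = 13.38, Σxy = 219.48
nΣxy − ΣxΣy = 1316.88 − 1215.48 = 101.4
nΣx² − (Σx)² = 22254.78 − 20938.09 = 1316.69; nΣy² − (Σy)² = 80.28 − 70.56 = 9.72
r = 101.4 / √(1316.69 × 9.72) = 101.4 / 113.1292 ≈ 0.896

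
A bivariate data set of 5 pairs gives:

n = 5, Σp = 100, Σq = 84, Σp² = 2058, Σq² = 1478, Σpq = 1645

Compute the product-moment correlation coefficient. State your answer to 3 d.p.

r = (nΣpq − ΣpΣq) / √[(nΣp² − (Σp)²)(nΣq² − (Σq)²)]
Numerator: 5×1645 − 100×84 = -175
Denominator: √[(10290 − 10000)(7390 − 7056)] = √[290 × 334] = 311.2234
r = -175 / 311.2234 ≈ -0.562

-0.562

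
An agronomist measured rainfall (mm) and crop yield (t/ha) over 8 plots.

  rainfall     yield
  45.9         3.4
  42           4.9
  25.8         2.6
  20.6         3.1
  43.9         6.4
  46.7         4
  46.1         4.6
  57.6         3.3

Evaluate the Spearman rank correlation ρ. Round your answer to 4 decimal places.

Rank rainfall: 5, 3, 2, 1, 4, 7, 6, 8
Rank yield: 4, 7, 1, 2, 8, 5, 6, 3
d = rank(rainfall) − rank(yield): 1, -4, 1, -1, -4, 2, 0, 5; Σd² = 64
ρ = 1 − 6Σd² / [n(n²−1)] = 1 − 6×64 / (8×63) = 1 − 384/504 ≈ 0.2381

0.2381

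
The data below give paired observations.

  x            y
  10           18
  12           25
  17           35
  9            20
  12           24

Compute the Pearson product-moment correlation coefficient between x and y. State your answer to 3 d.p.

n = 5, Σx = 60, Σy = 122, Σx² = 758, Σy² = 3150, Σxy = 1543
nΣxy − ΣxΣy = 7715 − 7320 = 395
nΣx² − (Σx)² = 3790 − 3600 = 190; nΣy² − (Σy)² = 15750 − 14884 = 866
r = 395 / √(190 × 866) = 395 / 405.6353 ≈ 0.974

0.974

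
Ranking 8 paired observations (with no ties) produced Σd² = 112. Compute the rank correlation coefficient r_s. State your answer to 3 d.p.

ρ = 1 − 6Σd² / [n(n²−1)] = 1 − 6×112 / (8×63)
  = 1 − 672/504 = 1 − 1.3333 ≈ -0.333

-0.333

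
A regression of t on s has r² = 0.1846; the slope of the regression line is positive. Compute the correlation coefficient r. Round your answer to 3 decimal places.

|r| = √0.1846 = 0.430
The association is positive, so r = 0.430.

0.430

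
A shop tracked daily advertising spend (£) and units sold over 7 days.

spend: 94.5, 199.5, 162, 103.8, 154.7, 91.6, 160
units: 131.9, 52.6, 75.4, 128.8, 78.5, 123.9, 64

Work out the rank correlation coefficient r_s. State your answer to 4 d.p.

-0.8571

Rank spend: 2, 7, 6, 3, 4, 1, 5
Rank units: 7, 1, 3, 6, 4, 5, 2
d = rank(spend) − rank(units): -5, 6, 3, -3, 0, -4, 3; Σd² = 104
ρ = 1 − 6Σd² / [n(n²−1)] = 1 − 6×104 / (7×48) = 1 − 624/336 ≈ -0.8571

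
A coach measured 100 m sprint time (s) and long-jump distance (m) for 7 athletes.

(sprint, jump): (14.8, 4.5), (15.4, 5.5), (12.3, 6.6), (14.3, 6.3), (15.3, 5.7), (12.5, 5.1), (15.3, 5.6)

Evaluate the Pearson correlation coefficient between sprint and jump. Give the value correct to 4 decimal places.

-0.2941

n = 7, Σx = 99.9, Σy = 39.3, Σx² = 1436.41, Σy² = 223.61, Σxy = 559.21
nΣxy − ΣxΣy = 3914.47 − 3926.07 = -11.6
nΣx² − (Σx)² = 10054.87 − 9980.01 = 74.86; nΣy² − (Σy)² = 1565.27 − 1544.49 = 20.78
r = -11.6 / √(74.86 × 20.78) = -11.6 / 39.4410 ≈ -0.2941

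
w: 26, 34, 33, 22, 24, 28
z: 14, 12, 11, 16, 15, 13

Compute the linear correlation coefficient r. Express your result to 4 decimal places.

n = 6, Σw = 167, Σz = 81, Σw² = 4765, Σz² = 1111, Σwz = 2211
nΣwz − ΣwΣz = 13266 − 13527 = -261
nΣw² − (Σw)² = 28590 − 27889 = 701; nΣz² − (Σz)² = 6666 − 6561 = 105
r = -261 / √(701 × 105) = -261 / 271.3024 ≈ -0.9620

-0.9620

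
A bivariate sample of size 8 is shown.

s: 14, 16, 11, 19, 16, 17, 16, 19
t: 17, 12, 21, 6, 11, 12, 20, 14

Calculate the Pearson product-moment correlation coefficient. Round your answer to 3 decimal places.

n = 8, Σs = 128, Σt = 113, Σs² = 2096, Σt² = 1771, Σst = 1741
nΣst − ΣsΣt = 13928 − 14464 = -536
nΣs² − (Σs)² = 16768 − 16384 = 384; nΣt² − (Σt)² = 14168 − 12769 = 1399
r = -536 / √(384 × 1399) = -536 / 732.9502 ≈ -0.731

-0.731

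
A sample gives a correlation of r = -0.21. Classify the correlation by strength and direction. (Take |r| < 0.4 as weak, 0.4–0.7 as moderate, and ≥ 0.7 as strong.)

r = -0.21 < 0 so the relationship is negative.
|r| = 0.21, which falls in the weak range.

weak negative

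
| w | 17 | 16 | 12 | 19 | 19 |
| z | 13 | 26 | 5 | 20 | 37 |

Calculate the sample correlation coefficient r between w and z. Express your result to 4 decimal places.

0.7333

n = 5, Σw = 83, Σz = 101, Σw² = 1411, Σz² = 2639, Σwz = 1780
nΣwz − ΣwΣz = 8900 − 8383 = 517
nΣw² − (Σw)² = 7055 − 6889 = 166; nΣz² − (Σz)² = 13195 − 10201 = 2994
r = 517 / √(166 × 2994) = 517 / 704.9851 ≈ 0.7333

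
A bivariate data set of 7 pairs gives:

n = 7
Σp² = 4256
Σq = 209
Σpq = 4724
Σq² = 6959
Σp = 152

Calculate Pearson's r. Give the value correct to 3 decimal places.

r = (nΣpq − ΣpΣq) / √[(nΣp² − (Σp)²)(nΣq² − (Σq)²)]
Numerator: 7×4724 − 152×209 = 1300
Denominator: √[(29792 − 23104)(48713 − 43681)] = √[6688 × 5032] = 5801.2082
r = 1300 / 5801.2082 ≈ 0.224

0.224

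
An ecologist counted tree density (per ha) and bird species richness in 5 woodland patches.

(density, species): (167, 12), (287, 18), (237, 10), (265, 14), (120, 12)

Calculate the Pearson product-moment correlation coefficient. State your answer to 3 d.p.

0.575

n = 5, Σx = 1076, Σy = 66, Σx² = 251052, Σy² = 908, Σxy = 14690
nΣxy − ΣxΣy = 73450 − 71016 = 2434
nΣx² − (Σx)² = 1255260 − 1157776 = 97484; nΣy² − (Σy)² = 4540 − 4356 = 184
r = 2434 / √(97484 × 184) = 2434 / 4235.2162 ≈ 0.575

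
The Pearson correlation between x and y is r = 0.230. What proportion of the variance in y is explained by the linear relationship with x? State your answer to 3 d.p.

0.053

r² = (0.230)² = 0.053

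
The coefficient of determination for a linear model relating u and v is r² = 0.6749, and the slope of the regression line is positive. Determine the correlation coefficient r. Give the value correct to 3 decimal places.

0.822

|r| = √0.6749 = 0.822
The association is positive, so r = 0.822.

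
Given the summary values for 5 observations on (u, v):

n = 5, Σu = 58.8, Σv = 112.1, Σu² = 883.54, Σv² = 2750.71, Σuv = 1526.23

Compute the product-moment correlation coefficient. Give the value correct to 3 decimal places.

r = (nΣuv − ΣuΣv) / √[(nΣu² − (Σu)²)(nΣv² − (Σv)²)]
Numerator: 5×1526.23 − 58.8×112.1 = 1039.67
Denominator: √[(4417.7 − 3457.44)(13753.55 − 12566.41)] = √[960.26 × 1187.14] = 1067.6905
r = 1039.67 / 1067.6905 ≈ 0.974

0.974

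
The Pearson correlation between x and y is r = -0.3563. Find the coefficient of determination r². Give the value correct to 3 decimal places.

0.127

r² = (-0.3563)² = 0.127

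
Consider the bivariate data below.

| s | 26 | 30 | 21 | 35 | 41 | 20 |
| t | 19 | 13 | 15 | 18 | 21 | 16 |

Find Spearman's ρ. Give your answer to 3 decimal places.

Rank s: 3, 4, 2, 5, 6, 1
Rank t: 5, 1, 2, 4, 6, 3
d = rank(s) − rank(t): -2, 3, 0, 1, 0, -2; Σd² = 18
ρ = 1 − 6Σd² / [n(n²−1)] = 1 − 6×18 / (6×35) = 1 − 108/210 ≈ 0.486

0.486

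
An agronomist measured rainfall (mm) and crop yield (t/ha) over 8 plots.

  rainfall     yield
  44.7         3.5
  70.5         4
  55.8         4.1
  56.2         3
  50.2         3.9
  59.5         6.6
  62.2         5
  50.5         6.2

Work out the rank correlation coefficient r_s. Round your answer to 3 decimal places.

0.333

Rank rainfall: 1, 8, 4, 5, 2, 6, 7, 3
Rank yield: 2, 4, 5, 1, 3, 8, 6, 7
d = rank(rainfall) − rank(yield): -1, 4, -1, 4, -1, -2, 1, -4; Σd² = 56
ρ = 1 − 6Σd² / [n(n²−1)] = 1 − 6×56 / (8×63) = 1 − 336/504 ≈ 0.333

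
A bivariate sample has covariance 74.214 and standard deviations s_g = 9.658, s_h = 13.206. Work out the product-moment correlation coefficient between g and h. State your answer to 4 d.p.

0.5819

r = Cov(g,h) / (s_g · s_h) = 74.214 / (9.658 × 13.206)
  = 74.214 / 127.5435 ≈ 0.5819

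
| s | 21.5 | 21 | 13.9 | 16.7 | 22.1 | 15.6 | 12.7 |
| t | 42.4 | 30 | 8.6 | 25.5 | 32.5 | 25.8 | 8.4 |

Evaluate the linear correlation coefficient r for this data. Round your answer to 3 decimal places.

0.897

n = 7, Σs = 123.5, Σt = 173.2, Σs² = 2268.41, Σt² = 5214.42, Σst = 3314.4
nΣst − ΣsΣt = 23200.8 − 21390.2 = 1810.6
nΣs² − (Σs)² = 15878.87 − 15252.25 = 626.62; nΣt² − (Σt)² = 36500.94 − 29998.24 = 6502.7
r = 1810.6 / √(626.62 × 6502.7) = 1810.6 / 2018.5940 ≈ 0.897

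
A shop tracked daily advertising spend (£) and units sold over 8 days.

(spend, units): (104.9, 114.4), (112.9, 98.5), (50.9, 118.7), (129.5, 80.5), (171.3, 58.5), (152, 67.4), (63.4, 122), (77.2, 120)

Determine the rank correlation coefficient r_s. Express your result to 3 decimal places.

-0.929

Rank spend: 4, 5, 1, 6, 8, 7, 2, 3
Rank units: 5, 4, 6, 3, 1, 2, 8, 7
d = rank(spend) − rank(units): -1, 1, -5, 3, 7, 5, -6, -4; Σd² = 162
ρ = 1 − 6Σd² / [n(n²−1)] = 1 − 6×162 / (8×63) = 1 − 972/504 ≈ -0.929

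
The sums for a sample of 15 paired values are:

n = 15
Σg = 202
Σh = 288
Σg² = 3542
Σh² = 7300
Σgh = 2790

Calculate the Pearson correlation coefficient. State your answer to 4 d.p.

-0.9024

r = (nΣgh − ΣgΣh) / √[(nΣg² − (Σg)²)(nΣh² − (Σh)²)]
Numerator: 15×2790 − 202×288 = -16326
Denominator: √[(53130 − 40804)(109500 − 82944)] = √[12326 × 26556] = 18092.2430
r = -16326 / 18092.2430 ≈ -0.9024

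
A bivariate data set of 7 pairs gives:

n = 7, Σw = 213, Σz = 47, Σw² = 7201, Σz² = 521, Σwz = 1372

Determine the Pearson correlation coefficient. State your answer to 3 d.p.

r = (nΣwz − ΣwΣz) / √[(nΣw² − (Σw)²)(nΣz² − (Σz)²)]
Numerator: 7×1372 − 213×47 = -407
Denominator: √[(50407 − 45369)(3647 − 2209)] = √[5038 × 1438] = 2691.5876
r = -407 / 2691.5876 ≈ -0.151

-0.151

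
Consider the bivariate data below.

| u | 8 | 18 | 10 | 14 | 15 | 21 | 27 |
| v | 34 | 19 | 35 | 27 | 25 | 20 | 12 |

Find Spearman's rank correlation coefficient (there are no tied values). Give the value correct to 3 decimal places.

Rank u: 1, 5, 2, 3, 4, 6, 7
Rank v: 6, 2, 7, 5, 4, 3, 1
d = rank(u) − rank(v): -5, 3, -5, -2, 0, 3, 6; Σd² = 108
ρ = 1 − 6Σd² / [n(n²−1)] = 1 − 6×108 / (7×48) = 1 − 648/336 ≈ -0.929

-0.929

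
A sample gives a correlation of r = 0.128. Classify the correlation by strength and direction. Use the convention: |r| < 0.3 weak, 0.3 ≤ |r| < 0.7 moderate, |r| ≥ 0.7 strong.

weak positive

r = 0.128 > 0 so the relationship is positive.
|r| = 0.128, which falls in the weak range.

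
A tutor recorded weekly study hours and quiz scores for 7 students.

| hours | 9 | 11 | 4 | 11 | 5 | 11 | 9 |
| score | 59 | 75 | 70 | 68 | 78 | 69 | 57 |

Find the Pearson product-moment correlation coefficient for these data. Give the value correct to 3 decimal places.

n = 7, Σx = 60, Σy = 476, Σx² = 566, Σy² = 32724, Σxy = 4046
nΣxy − ΣxΣy = 28322 − 28560 = -238
nΣx² − (Σx)² = 3962 − 3600 = 362; nΣy² − (Σy)² = 229068 − 226576 = 2492
r = -238 / √(362 × 2492) = -238 / 949.7916 ≈ -0.251

-0.251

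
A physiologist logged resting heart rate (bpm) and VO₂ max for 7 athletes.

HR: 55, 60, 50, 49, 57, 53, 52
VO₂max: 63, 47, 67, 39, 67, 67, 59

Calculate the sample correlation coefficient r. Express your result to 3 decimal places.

n = 7, Σx = 376, Σy = 409, Σx² = 20288, Σy² = 24647, Σxy = 21984
nΣxy − ΣxΣy = 153888 − 153784 = 104
nΣx² − (Σx)² = 142016 − 141376 = 640; nΣy² − (Σy)² = 172529 − 167281 = 5248
r = 104 / √(640 × 5248) = 104 / 1832.6811 ≈ 0.057

0.057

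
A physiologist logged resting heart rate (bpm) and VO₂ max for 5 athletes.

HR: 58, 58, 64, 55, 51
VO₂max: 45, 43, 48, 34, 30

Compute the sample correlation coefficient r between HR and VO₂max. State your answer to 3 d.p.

0.933

n = 5, Σx = 286, Σy = 200, Σx² = 16450, Σy² = 8234, Σxy = 11576
nΣxy − ΣxΣy = 57880 − 57200 = 680
nΣx² − (Σx)² = 82250 − 81796 = 454; nΣy² − (Σy)² = 41170 − 40000 = 1170
r = 680 / √(454 × 1170) = 680 / 728.8210 ≈ 0.933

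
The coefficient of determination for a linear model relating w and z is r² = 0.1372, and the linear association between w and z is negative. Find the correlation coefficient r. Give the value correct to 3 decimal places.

-0.370

|r| = √0.1372 = 0.370
The association is negative, so r = −0.370.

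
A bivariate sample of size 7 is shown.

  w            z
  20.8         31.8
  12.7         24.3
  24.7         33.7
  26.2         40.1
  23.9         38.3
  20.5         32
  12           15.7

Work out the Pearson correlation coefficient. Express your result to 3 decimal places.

0.943

n = 7, Σw = 140.8, Σz = 215.9, Σw² = 3025.92, Σz² = 7082.81, Σwz = 4612.83
nΣwz − ΣwΣz = 32289.81 − 30398.72 = 1891.09
nΣw² − (Σw)² = 21181.44 − 19824.64 = 1356.8; nΣz² − (Σz)² = 49579.67 − 46612.81 = 2966.86
r = 1891.09 / √(1356.8 × 2966.86) = 1891.09 / 2006.3488 ≈ 0.943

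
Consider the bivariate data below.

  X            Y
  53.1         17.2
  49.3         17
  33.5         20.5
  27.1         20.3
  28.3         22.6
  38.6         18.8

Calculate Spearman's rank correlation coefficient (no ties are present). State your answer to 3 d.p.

Rank X: 6, 5, 3, 1, 2, 4
Rank Y: 2, 1, 5, 4, 6, 3
d = rank(X) − rank(Y): 4, 4, -2, -3, -4, 1; Σd² = 62
ρ = 1 − 6Σd² / [n(n²−1)] = 1 − 6×62 / (6×35) = 1 − 372/210 ≈ -0.771

-0.771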